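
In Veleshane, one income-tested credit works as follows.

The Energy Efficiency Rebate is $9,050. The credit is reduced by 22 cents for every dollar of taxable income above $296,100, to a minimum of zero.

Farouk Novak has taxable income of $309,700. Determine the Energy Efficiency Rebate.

$6,058

Energy Efficiency Rebate: 22% of the $13,600 excess over $296,100 is $2,992; credit = $9,050 − $2,992 = $6,058.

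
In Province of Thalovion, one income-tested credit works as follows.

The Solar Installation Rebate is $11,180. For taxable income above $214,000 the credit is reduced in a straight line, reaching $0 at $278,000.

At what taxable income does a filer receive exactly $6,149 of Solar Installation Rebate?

$242,800

$6,149 is 6,149/11,180 of the full $11,180, so 5,031/11,180 of the $64,000 range has been used: income = $214,000 + $64,000 × 5,031/11,180 = $242,800.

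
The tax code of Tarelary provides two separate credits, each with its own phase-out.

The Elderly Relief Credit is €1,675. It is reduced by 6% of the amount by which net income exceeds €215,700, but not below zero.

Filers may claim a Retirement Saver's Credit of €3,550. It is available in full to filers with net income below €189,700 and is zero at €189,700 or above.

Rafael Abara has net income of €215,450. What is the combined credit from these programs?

€1,675

Elderly Relief Credit: €215,450 is at or below the €215,700 threshold, so the full €1,675 applies.
Retirement Saver's Credit: €215,450 meets or exceeds the €189,700 cutoff, so the credit is €0.
Total: €1,675 + €0 = €1,675.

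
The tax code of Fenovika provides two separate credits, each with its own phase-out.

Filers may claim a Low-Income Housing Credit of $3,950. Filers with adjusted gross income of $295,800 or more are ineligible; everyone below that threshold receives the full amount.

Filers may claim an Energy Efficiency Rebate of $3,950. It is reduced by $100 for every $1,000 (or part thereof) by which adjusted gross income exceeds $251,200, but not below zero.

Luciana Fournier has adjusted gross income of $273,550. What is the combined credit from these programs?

$5,600

Low-Income Housing Credit: $273,550 is below the $295,800 cutoff, so the full $3,950 applies.
Energy Efficiency Rebate: income exceeds $251,200 by $22,350, which is 23 full-or-partial $1,000 increments; reduction = 23 × $100 = $2,300, leaving $1,650.
Total: $3,950 + $1,650 = $5,600.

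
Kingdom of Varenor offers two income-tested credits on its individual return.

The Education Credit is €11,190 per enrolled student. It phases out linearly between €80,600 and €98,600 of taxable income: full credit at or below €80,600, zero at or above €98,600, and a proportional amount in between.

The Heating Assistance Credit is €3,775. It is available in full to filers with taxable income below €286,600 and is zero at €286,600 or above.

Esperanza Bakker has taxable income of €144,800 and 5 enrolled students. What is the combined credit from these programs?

€3,775

Education Credit: base = 5 × €11,190 = €55,950. €144,800 is at or above €98,600, so the credit is €0.
Heating Assistance Credit: €144,800 is below the €286,600 cutoff, so the full €3,775 applies.
Total: €0 + €3,775 = €3,775.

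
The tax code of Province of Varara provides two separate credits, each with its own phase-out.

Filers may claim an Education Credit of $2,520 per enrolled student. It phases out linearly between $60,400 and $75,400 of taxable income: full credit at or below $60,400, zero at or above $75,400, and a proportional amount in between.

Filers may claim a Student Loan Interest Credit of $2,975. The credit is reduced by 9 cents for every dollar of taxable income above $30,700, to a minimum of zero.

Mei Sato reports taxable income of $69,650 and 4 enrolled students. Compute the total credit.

$3,864

Education Credit: base = 4 × $2,520 = $10,080. $69,650 is $9,250 into a $15,000 phase-out range, leaving 5,750/15,000 of the credit: $10,080 × 5,750/15,000 = $3,864.
Student Loan Interest Credit: 9% of the $38,950 excess over $30,700 is $3,505.50 ≥ base, so the credit is $0.
Total: $3,864 + $0 = $3,864.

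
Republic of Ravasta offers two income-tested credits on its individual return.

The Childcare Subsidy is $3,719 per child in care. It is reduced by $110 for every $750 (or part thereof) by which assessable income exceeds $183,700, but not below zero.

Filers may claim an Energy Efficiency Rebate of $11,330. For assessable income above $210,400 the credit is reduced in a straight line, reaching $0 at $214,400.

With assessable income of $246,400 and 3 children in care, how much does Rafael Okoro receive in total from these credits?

$1,917

Childcare Subsidy: base = 3 × $3,719 = $11,157. income exceeds $183,700 by $62,700, which is 84 full-or-partial $750 increments; reduction = 84 × $110 = $9,240, leaving $1,917.
Energy Efficiency Rebate: $246,400 is at or above $214,400, so the credit is $0.
Total: $1,917 + $0 = $1,917.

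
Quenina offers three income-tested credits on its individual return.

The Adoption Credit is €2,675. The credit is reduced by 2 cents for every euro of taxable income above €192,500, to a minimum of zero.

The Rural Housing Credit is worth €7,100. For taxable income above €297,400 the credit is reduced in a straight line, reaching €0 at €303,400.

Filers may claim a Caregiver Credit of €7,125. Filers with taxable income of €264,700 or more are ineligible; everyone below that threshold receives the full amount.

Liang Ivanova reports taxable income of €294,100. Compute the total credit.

Adoption Credit: 2% of the €101,600 excess over €192,500 is €2,032; credit = €2,675 − €2,032 = €643.
Rural Housing Credit: €294,100 is at or below the €297,400 threshold, so the full €7,100 applies.
Caregiver Credit: €294,100 meets or exceeds the €264,700 cutoff, so the credit is €0.
Total: €643 + €7,100 + €0 = €7,743.

€7,743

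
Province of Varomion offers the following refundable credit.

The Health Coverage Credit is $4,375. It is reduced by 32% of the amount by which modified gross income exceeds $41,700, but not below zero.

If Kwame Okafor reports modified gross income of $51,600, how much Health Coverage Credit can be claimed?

Health Coverage Credit: 32% of the $9,900 excess over $41,700 is $3,168; credit = $4,375 − $3,168 = $1,207.

$1,207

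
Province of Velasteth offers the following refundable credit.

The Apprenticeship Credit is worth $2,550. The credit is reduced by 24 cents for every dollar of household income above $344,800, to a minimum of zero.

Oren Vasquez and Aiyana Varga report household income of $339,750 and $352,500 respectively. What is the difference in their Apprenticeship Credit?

Oren ($339,750): Apprenticeship Credit: $339,750 is at or below the $344,800 threshold, so the full $2,550 applies.
Aiyana ($352,500): Apprenticeship Credit: 24% of the $7,700 excess over $344,800 is $1,848; credit = $2,550 − $1,848 = $702.
Difference: |$2,550 − $702| = $1,848.

$1,848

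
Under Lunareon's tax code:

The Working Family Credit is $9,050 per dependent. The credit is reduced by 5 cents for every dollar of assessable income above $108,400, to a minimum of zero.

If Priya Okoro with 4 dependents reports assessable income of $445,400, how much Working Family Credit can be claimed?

$19,350

Working Family Credit: base = 4 × $9,050 = $36,200. 5% of the $337,000 excess over $108,400 is $16,850; credit = $36,200 − $16,850 = $19,350.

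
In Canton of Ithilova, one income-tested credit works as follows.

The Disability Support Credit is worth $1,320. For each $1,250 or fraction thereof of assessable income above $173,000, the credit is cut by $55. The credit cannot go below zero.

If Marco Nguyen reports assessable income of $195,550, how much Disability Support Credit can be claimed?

$275

Disability Support Credit: income exceeds $173,000 by $22,550, which is 19 full-or-partial $1,250 increments; reduction = 19 × $55 = $1,045, leaving $275.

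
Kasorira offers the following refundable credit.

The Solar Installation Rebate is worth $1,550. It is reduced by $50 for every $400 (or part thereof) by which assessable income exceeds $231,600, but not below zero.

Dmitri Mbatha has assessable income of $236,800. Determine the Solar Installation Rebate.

$900

Solar Installation Rebate: income exceeds $231,600 by $5,200, which is 13 full-or-partial $400 increments; reduction = 13 × $50 = $650, leaving $900.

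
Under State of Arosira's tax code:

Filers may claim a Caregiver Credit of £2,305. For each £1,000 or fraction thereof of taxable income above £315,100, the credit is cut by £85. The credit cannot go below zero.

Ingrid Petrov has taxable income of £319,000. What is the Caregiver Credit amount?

Caregiver Credit: income exceeds £315,100 by £3,900, which is 4 full-or-partial £1,000 increments; reduction = 4 × £85 = £340, leaving £1,965.

£1,965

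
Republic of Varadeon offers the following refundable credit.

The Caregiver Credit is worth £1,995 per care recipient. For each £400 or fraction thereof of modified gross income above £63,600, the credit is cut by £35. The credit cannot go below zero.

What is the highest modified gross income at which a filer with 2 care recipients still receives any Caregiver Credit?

Full credit = 2 × £1,995 = £3,990.
After 113 increments the reduction is 113 × £35 = £3,955, leaving £35; one more increment wipes it out. Increment 113 ends at excess 113 × £400 = £45,200, so the highest qualifying income is £63,600 + £45,200 = £108,800.

£108,800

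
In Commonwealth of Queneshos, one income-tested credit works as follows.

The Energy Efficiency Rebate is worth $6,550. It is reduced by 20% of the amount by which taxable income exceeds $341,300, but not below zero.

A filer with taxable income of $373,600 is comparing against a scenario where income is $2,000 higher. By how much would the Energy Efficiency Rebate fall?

At $373,600 — 20% of the $32,300 excess over $341,300 is $6,460; credit = $6,550 − $6,460 = $90.
At $375,600 — 20% of the $34,300 excess over $341,300 is $6,860 ≥ base, so the credit is $0.
Lost: $90 − $0 = $90.

$90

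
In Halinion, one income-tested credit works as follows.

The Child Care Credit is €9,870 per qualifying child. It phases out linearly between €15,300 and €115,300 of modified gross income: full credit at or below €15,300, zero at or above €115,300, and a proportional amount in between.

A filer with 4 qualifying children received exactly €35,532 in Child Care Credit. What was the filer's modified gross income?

Full credit = 4 × €9,870 = €39,480.
€35,532 is 35,532/39,480 of the full €39,480, so 3,948/39,480 of the €100,000 range has been used: income = €15,300 + €100,000 × 3,948/39,480 = €25,300.

€25,300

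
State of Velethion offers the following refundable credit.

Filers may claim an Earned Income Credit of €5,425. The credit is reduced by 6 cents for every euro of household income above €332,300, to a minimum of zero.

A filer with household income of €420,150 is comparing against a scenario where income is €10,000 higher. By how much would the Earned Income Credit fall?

At €420,150 — 6% of the €87,850 excess over €332,300 is €5,271; credit = €5,425 − €5,271 = €154.
At €430,150 — 6% of the €97,850 excess over €332,300 is €5,871 ≥ base, so the credit is €0.
Lost: €154 − €0 = €154.

€154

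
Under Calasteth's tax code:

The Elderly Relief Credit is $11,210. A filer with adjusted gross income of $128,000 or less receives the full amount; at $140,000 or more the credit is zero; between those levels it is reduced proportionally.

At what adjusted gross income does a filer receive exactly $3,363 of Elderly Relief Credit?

$136,400

$3,363 is 3,363/11,210 of the full $11,210, so 7,847/11,210 of the $12,000 range has been used: income = $128,000 + $12,000 × 7,847/11,210 = $136,400.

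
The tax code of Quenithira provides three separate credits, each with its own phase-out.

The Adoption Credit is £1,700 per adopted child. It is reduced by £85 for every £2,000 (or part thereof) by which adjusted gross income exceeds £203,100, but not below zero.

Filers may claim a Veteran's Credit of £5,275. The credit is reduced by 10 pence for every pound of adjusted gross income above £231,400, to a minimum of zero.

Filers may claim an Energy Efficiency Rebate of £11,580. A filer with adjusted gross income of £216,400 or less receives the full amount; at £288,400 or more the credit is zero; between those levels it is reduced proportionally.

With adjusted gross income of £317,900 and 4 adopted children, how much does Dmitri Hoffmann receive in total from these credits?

Adoption Credit: base = 4 × £1,700 = £6,800. income exceeds £203,100 by £114,800, which is 58 full-or-partial £2,000 increments; reduction = 58 × £85 = £4,930, leaving £1,870.
Veteran's Credit: 10% of the £86,500 excess over £231,400 is £8,650 ≥ base, so the credit is £0.
Energy Efficiency Rebate: £317,900 is at or above £288,400, so the credit is £0.
Total: £1,870 + £0 + £0 = £1,870.

£1,870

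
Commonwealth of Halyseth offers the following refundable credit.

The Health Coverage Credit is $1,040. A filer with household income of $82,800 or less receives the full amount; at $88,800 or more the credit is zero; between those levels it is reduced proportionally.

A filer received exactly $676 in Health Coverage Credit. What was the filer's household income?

$676 is 676/1,040 of the full $1,040, so 364/1,040 of the $6,000 range has been used: income = $82,800 + $6,000 × 364/1,040 = $84,900.

$84,900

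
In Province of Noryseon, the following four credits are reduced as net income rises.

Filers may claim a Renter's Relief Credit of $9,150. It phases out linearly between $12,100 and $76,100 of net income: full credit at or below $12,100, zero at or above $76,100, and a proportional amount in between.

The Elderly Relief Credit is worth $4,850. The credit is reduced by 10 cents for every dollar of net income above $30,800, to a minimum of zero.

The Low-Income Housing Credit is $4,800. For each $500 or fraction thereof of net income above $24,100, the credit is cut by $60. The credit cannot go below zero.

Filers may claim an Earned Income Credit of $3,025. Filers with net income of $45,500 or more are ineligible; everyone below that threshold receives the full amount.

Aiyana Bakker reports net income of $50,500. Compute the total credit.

Renter's Relief Credit: $50,500 is $38,400 into a $64,000 phase-out range, leaving 25,600/64,000 of the credit: $9,150 × 25,600/64,000 = $3,660.
Elderly Relief Credit: 10% of the $19,700 excess over $30,800 is $1,970; credit = $4,850 − $1,970 = $2,880.
Low-Income Housing Credit: income exceeds $24,100 by $26,400, which is 53 full-or-partial $500 increments; reduction = 53 × $60 = $3,180, leaving $1,620.
Earned Income Credit: $50,500 meets or exceeds the $45,500 cutoff, so the credit is $0.
Total: $3,660 + $2,880 + $1,620 + $0 = $8,160.

$8,160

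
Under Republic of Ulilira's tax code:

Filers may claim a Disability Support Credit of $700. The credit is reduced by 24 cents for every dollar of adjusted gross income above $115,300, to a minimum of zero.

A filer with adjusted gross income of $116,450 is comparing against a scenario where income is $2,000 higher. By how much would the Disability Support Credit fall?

$424

At $116,450 — 24% of the $1,150 excess over $115,300 is $276; credit = $700 − $276 = $424.
At $118,450 — 24% of the $3,150 excess over $115,300 is $756 ≥ base, so the credit is $0.
Lost: $424 − $0 = $424.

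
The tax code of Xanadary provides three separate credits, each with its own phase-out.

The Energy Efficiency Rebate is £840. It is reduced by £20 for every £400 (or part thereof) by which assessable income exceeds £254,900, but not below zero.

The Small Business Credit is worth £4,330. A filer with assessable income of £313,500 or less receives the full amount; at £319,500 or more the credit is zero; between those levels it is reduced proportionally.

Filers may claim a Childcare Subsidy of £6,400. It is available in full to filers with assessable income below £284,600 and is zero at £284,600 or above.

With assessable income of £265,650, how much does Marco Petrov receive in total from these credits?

Energy Efficiency Rebate: income exceeds £254,900 by £10,750, which is 27 full-or-partial £400 increments; reduction = 27 × £20 = £540, leaving £300.
Small Business Credit: £265,650 is at or below the £313,500 threshold, so the full £4,330 applies.
Childcare Subsidy: £265,650 is below the £284,600 cutoff, so the full £6,400 applies.
Total: £300 + £4,330 + £6,400 = £11,030.

£11,030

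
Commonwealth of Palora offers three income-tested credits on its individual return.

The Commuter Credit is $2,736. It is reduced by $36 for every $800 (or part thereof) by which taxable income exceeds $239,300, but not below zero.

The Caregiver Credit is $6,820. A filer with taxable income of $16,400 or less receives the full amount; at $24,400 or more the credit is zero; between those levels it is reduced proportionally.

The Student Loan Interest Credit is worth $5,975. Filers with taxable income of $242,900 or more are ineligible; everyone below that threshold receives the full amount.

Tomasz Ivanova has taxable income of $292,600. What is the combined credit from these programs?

$324

Commuter Credit: income exceeds $239,300 by $53,300, which is 67 full-or-partial $800 increments; reduction = 67 × $36 = $2,412, leaving $324.
Caregiver Credit: $292,600 is at or above $24,400, so the credit is $0.
Student Loan Interest Credit: $292,600 meets or exceeds the $242,900 cutoff, so the credit is $0.
Total: $324 + $0 + $0 = $324.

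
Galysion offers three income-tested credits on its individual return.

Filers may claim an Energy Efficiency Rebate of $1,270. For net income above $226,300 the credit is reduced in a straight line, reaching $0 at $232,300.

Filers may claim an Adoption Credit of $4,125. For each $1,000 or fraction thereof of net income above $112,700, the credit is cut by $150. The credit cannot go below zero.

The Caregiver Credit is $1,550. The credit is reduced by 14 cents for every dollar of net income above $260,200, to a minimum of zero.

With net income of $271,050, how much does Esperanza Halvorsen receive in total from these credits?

Energy Efficiency Rebate: $271,050 is at or above $232,300, so the credit is $0.
Adoption Credit: income exceeds $112,700 by $158,350 → 159 increments × $150 = $23,850 ≥ base, so the credit is $0.
Caregiver Credit: 14% of the $10,850 excess over $260,200 is $1,519; credit = $1,550 − $1,519 = $31.
Total: $0 + $0 + $31 = $31.

$31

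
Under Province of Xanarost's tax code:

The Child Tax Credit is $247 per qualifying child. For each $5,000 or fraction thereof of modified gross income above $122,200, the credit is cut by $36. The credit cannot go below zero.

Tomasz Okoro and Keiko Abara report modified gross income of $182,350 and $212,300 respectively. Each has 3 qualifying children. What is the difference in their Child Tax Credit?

Tomasz ($182,350): Child Tax Credit: base = 3 × $247 = $741. income exceeds $122,200 by $60,150, which is 13 full-or-partial $5,000 increments; reduction = 13 × $36 = $468, leaving $273.
Keiko ($212,300): Child Tax Credit: base = 3 × $247 = $741. income exceeds $122,200 by $90,100, which is 19 full-or-partial $5,000 increments; reduction = 19 × $36 = $684, leaving $57.
Difference: |$273 − $57| = $216.

$216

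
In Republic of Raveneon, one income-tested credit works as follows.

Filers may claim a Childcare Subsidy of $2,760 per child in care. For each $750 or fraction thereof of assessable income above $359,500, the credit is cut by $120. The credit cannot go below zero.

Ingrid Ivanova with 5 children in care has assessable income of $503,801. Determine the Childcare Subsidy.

$0

Childcare Subsidy: base = 5 × $2,760 = $13,800. income exceeds $359,500 by $144,301 → 193 increments × $120 = $23,160 ≥ base, so the credit is $0.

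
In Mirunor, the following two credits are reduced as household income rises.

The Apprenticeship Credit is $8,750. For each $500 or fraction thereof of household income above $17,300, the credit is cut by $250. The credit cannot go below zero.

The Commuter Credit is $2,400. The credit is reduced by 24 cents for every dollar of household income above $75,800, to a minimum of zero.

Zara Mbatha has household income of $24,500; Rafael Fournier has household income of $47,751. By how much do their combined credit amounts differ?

$5,000

Zara ($24,500): Apprenticeship Credit: income exceeds $17,300 by $7,200, which is 15 full-or-partial $500 increments; reduction = 15 × $250 = $3,750, leaving $5,000. Commuter Credit: $24,500 is at or below the $75,800 threshold, so the full $2,400 applies. total $5,000 + $2,400 = $7,400
Rafael ($47,751): Apprenticeship Credit: income exceeds $17,300 by $30,451 → 61 increments × $250 = $15,250 ≥ base, so the credit is $0. Commuter Credit: $47,751 is at or below the $75,800 threshold, so the full $2,400 applies. total $0 + $2,400 = $2,400
Difference: |$7,400 − $2,400| = $5,000.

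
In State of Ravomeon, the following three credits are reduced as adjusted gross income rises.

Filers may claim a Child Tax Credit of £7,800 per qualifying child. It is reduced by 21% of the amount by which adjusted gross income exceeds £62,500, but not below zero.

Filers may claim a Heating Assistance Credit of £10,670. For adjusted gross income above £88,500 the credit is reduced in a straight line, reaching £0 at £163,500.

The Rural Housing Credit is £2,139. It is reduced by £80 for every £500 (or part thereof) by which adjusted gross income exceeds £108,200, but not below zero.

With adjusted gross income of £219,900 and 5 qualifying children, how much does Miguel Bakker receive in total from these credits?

Child Tax Credit: base = 5 × £7,800 = £39,000. 21% of the £157,400 excess over £62,500 is £33,054; credit = £39,000 − £33,054 = £5,946.
Heating Assistance Credit: £219,900 is at or above £163,500, so the credit is £0.
Rural Housing Credit: income exceeds £108,200 by £111,700 → 224 increments × £80 = £17,920 ≥ base, so the credit is £0.
Total: £5,946 + £0 + £0 = £5,946.

£5,946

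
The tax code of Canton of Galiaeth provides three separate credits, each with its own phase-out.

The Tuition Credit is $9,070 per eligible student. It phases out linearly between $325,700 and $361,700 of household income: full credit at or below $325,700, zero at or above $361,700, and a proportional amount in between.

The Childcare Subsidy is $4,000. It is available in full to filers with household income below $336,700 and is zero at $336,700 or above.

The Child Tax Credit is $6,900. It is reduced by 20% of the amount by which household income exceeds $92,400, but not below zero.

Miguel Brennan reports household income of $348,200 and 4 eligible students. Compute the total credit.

Tuition Credit: base = 4 × $9,070 = $36,280. $348,200 is $22,500 into a $36,000 phase-out range, leaving 13,500/36,000 of the credit: $36,280 × 13,500/36,000 = $13,605.
Childcare Subsidy: $348,200 meets or exceeds the $336,700 cutoff, so the credit is $0.
Child Tax Credit: 20% of the $255,800 excess over $92,400 is $51,160 ≥ base, so the credit is $0.
Total: $13,605 + $0 + $0 = $13,605.

$13,605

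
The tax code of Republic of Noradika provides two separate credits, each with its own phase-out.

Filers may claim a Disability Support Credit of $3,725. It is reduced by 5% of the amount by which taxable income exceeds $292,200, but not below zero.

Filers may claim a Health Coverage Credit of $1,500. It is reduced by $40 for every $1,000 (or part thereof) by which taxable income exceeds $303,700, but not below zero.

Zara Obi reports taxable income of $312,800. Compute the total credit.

$3,795

Disability Support Credit: 5% of the $20,600 excess over $292,200 is $1,030; credit = $3,725 − $1,030 = $2,695.
Health Coverage Credit: income exceeds $303,700 by $9,100, which is 10 full-or-partial $1,000 increments; reduction = 10 × $40 = $400, leaving $1,100.
Total: $2,695 + $1,100 = $3,795.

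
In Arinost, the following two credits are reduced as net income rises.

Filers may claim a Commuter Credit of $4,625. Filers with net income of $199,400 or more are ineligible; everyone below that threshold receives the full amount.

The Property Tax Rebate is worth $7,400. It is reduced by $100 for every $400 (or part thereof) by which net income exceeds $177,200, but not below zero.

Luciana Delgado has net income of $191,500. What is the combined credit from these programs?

$8,425

Commuter Credit: $191,500 is below the $199,400 cutoff, so the full $4,625 applies.
Property Tax Rebate: income exceeds $177,200 by $14,300, which is 36 full-or-partial $400 increments; reduction = 36 × $100 = $3,600, leaving $3,800.
Total: $4,625 + $3,800 = $8,425.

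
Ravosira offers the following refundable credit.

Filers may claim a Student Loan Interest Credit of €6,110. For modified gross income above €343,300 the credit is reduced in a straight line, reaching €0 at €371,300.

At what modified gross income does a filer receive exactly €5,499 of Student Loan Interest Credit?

€5,499 is 5,499/6,110 of the full €6,110, so 611/6,110 of the €28,000 range has been used: income = €343,300 + €28,000 × 611/6,110 = €346,100.

€346,100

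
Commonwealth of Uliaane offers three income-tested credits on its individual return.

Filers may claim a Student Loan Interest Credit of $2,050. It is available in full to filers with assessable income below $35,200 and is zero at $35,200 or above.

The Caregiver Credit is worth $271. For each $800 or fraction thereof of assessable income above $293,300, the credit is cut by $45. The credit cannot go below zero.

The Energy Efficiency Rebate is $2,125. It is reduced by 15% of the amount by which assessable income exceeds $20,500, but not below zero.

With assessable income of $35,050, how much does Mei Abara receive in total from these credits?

$2,321

Student Loan Interest Credit: $35,050 is below the $35,200 cutoff, so the full $2,050 applies.
Caregiver Credit: $35,050 is at or below the $293,300 threshold, so the full $271 applies.
Energy Efficiency Rebate: 15% of the $14,550 excess over $20,500 is $2,182.50 ≥ base, so the credit is $0.
Total: $2,050 + $271 + $0 = $2,321.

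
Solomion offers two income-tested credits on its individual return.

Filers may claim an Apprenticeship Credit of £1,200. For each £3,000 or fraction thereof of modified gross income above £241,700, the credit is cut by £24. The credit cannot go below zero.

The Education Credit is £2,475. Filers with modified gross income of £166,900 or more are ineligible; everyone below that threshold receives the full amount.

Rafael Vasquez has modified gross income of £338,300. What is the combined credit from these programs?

£408

Apprenticeship Credit: income exceeds £241,700 by £96,600, which is 33 full-or-partial £3,000 increments; reduction = 33 × £24 = £792, leaving £408.
Education Credit: £338,300 meets or exceeds the £166,900 cutoff, so the credit is £0.
Total: £408 + £0 = £408.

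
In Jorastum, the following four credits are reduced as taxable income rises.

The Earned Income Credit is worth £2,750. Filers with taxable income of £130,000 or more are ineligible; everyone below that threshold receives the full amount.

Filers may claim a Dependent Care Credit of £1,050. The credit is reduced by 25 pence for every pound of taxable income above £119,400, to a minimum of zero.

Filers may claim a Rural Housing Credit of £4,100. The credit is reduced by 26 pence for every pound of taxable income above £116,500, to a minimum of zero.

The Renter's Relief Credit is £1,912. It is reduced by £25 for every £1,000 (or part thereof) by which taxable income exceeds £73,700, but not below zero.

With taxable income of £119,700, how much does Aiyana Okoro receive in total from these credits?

£7,755

Earned Income Credit: £119,700 is below the £130,000 cutoff, so the full £2,750 applies.
Dependent Care Credit: 25% of the £300 excess over £119,400 is £75; credit = £1,050 − £75 = £975.
Rural Housing Credit: 26% of the £3,200 excess over £116,500 is £832; credit = £4,100 − £832 = £3,268.
Renter's Relief Credit: income exceeds £73,700 by £46,000, which is 46 full-or-partial £1,000 increments; reduction = 46 × £25 = £1,150, leaving £762.
Total: £2,750 + £975 + £3,268 + £762 = £7,755.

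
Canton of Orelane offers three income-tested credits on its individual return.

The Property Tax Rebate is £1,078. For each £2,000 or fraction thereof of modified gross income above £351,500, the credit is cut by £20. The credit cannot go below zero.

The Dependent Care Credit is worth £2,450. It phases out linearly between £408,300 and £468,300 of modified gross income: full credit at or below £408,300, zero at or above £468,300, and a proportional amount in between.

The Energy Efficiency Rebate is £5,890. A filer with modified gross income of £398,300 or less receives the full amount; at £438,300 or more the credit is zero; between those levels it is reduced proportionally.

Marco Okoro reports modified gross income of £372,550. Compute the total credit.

£9,198

Property Tax Rebate: income exceeds £351,500 by £21,050, which is 11 full-or-partial £2,000 increments; reduction = 11 × £20 = £220, leaving £858.
Dependent Care Credit: £372,550 is at or below the £408,300 threshold, so the full £2,450 applies.
Energy Efficiency Rebate: £372,550 is at or below the £398,300 threshold, so the full £5,890 applies.
Total: £858 + £2,450 + £5,890 = £9,198.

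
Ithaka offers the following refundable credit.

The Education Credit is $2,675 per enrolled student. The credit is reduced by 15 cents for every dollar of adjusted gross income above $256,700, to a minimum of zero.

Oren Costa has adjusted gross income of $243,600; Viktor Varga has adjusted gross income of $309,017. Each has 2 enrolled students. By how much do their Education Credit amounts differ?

$5,350

Oren ($243,600): Education Credit: base = 2 × $2,675 = $5,350. $243,600 is at or below the $256,700 threshold, so the full $5,350 applies.
Viktor ($309,017): Education Credit: base = 2 × $2,675 = $5,350. 15% of the $52,317 excess over $256,700 is $7,847.55 ≥ base, so the credit is $0.
Difference: |$5,350 − $0| = $5,350.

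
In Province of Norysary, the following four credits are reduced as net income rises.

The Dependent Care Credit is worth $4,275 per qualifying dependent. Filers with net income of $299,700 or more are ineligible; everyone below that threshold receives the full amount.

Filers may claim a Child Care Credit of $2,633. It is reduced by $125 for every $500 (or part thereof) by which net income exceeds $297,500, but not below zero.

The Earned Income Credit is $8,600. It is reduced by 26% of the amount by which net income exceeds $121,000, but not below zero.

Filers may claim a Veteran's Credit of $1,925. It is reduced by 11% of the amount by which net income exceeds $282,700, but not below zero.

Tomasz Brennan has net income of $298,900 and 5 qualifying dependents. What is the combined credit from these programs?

$23,776

Dependent Care Credit: base = 5 × $4,275 = $21,375. $298,900 is below the $299,700 cutoff, so the full $21,375 applies.
Child Care Credit: income exceeds $297,500 by $1,400, which is 3 full-or-partial $500 increments; reduction = 3 × $125 = $375, leaving $2,258.
Earned Income Credit: 26% of the $177,900 excess over $121,000 is $46,254 ≥ base, so the credit is $0.
Veteran's Credit: 11% of the $16,200 excess over $282,700 is $1,782; credit = $1,925 − $1,782 = $143.
Total: $21,375 + $2,258 + $0 + $143 = $23,776.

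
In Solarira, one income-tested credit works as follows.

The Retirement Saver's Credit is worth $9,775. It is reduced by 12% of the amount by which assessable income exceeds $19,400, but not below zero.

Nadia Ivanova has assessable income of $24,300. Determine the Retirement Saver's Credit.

Retirement Saver's Credit: 12% of the $4,900 excess over $19,400 is $588; credit = $9,775 − $588 = $9,187.

$9,187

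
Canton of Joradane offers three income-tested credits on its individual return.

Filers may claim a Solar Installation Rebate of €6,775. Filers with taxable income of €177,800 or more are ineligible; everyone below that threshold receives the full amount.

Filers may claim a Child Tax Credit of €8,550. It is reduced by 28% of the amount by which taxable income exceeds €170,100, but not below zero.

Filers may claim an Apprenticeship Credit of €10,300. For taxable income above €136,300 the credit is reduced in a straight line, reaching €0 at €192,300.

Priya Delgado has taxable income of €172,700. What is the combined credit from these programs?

€18,202

Solar Installation Rebate: €172,700 is below the €177,800 cutoff, so the full €6,775 applies.
Child Tax Credit: 28% of the €2,600 excess over €170,100 is €728; credit = €8,550 − €728 = €7,822.
Apprenticeship Credit: €172,700 is €36,400 into a €56,000 phase-out range, leaving 19,600/56,000 of the credit: €10,300 × 19,600/56,000 = €3,605.
Total: €6,775 + €7,822 + €3,605 = €18,202.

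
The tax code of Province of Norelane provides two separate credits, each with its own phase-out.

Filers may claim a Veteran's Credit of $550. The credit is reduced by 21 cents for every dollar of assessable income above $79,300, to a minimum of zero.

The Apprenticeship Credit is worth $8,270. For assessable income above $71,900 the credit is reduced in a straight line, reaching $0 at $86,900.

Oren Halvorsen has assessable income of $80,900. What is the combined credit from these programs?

$3,522

Veteran's Credit: 21% of the $1,600 excess over $79,300 is $336; credit = $550 − $336 = $214.
Apprenticeship Credit: $80,900 is $9,000 into a $15,000 phase-out range, leaving 6,000/15,000 of the credit: $8,270 × 6,000/15,000 = $3,308.
Total: $214 + $3,308 = $3,522.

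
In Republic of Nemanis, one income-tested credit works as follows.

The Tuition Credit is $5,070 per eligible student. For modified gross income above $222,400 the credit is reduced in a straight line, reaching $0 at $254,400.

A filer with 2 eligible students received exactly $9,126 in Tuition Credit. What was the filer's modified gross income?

$225,600

Full credit = 2 × $5,070 = $10,140.
$9,126 is 9,126/10,140 of the full $10,140, so 1,014/10,140 of the $32,000 range has been used: income = $222,400 + $32,000 × 1,014/10,140 = $225,600.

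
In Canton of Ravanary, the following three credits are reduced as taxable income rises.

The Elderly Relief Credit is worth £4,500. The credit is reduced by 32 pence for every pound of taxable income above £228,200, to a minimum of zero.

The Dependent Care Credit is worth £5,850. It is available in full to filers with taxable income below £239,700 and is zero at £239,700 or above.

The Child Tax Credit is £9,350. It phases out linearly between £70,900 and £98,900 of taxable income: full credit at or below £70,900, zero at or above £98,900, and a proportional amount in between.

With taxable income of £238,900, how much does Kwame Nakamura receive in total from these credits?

£6,926

Elderly Relief Credit: 32% of the £10,700 excess over £228,200 is £3,424; credit = £4,500 − £3,424 = £1,076.
Dependent Care Credit: £238,900 is below the £239,700 cutoff, so the full £5,850 applies.
Child Tax Credit: £238,900 is at or above £98,900, so the credit is £0.
Total: £1,076 + £5,850 + £0 = £6,926.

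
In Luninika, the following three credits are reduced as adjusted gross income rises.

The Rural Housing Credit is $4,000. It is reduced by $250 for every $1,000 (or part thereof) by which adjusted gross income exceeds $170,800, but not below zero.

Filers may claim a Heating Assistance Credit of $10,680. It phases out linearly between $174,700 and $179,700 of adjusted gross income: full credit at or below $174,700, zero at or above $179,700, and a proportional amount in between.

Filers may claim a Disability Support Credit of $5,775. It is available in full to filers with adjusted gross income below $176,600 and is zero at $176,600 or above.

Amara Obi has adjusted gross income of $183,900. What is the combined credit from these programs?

Rural Housing Credit: income exceeds $170,800 by $13,100, which is 14 full-or-partial $1,000 increments; reduction = 14 × $250 = $3,500, leaving $500.
Heating Assistance Credit: $183,900 is at or above $179,700, so the credit is $0.
Disability Support Credit: $183,900 meets or exceeds the $176,600 cutoff, so the credit is $0.
Total: $500 + $0 + $0 = $500.

$500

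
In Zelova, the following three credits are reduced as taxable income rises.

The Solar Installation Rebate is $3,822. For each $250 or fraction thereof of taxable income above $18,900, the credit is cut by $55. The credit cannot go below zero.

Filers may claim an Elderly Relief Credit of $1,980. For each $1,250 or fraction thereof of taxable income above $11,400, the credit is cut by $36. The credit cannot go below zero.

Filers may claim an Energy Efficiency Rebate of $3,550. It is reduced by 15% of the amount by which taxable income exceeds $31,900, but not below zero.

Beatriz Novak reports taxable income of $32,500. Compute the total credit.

$5,625

Solar Installation Rebate: income exceeds $18,900 by $13,600, which is 55 full-or-partial $250 increments; reduction = 55 × $55 = $3,025, leaving $797.
Elderly Relief Credit: income exceeds $11,400 by $21,100, which is 17 full-or-partial $1,250 increments; reduction = 17 × $36 = $612, leaving $1,368.
Energy Efficiency Rebate: 15% of the $600 excess over $31,900 is $90; credit = $3,550 − $90 = $3,460.
Total: $797 + $1,368 + $3,460 = $5,625.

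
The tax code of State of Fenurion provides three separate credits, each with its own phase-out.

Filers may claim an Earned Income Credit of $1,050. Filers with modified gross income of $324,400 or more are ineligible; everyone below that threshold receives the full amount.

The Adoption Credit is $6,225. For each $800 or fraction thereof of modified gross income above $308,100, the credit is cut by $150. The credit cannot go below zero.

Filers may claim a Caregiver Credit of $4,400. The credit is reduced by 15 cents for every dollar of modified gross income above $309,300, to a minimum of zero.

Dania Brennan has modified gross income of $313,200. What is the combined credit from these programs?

$10,040

Earned Income Credit: $313,200 is below the $324,400 cutoff, so the full $1,050 applies.
Adoption Credit: income exceeds $308,100 by $5,100, which is 7 full-or-partial $800 increments; reduction = 7 × $150 = $1,050, leaving $5,175.
Caregiver Credit: 15% of the $3,900 excess over $309,300 is $585; credit = $4,400 − $585 = $3,815.
Total: $1,050 + $5,175 + $3,815 = $10,040.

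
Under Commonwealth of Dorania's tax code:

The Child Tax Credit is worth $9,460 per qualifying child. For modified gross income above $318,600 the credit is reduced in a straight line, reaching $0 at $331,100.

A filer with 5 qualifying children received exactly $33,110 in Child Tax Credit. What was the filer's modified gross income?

Full credit = 5 × $9,460 = $47,300.
$33,110 is 33,110/47,300 of the full $47,300, so 14,190/47,300 of the $12,500 range has been used: income = $318,600 + $12,500 × 14,190/47,300 = $322,350.

$322,350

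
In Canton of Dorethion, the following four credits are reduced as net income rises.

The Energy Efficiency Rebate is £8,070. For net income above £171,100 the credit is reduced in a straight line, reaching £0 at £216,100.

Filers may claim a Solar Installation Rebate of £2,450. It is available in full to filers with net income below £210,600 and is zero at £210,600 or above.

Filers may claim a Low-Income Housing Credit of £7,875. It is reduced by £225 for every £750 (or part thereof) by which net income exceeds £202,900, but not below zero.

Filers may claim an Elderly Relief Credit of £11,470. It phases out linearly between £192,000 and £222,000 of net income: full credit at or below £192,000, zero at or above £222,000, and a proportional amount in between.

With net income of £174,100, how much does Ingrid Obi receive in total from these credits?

£29,327

Energy Efficiency Rebate: £174,100 is £3,000 into a £45,000 phase-out range, leaving 42,000/45,000 of the credit: £8,070 × 42,000/45,000 = £7,532.
Solar Installation Rebate: £174,100 is below the £210,600 cutoff, so the full £2,450 applies.
Low-Income Housing Credit: £174,100 is at or below the £202,900 threshold, so the full £7,875 applies.
Elderly Relief Credit: £174,100 is at or below the £192,000 threshold, so the full £11,470 applies.
Total: £7,532 + £2,450 + £7,875 + £11,470 = £29,327.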